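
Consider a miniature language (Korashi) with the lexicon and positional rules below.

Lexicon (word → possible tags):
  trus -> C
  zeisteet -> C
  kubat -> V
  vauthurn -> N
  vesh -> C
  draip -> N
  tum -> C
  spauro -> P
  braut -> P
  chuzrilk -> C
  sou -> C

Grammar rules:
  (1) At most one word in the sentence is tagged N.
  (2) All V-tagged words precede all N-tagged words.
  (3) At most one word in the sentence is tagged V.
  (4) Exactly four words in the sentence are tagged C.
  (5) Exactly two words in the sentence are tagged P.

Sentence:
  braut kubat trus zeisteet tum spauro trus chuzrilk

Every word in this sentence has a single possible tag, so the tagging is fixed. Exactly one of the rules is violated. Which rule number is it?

4

Fixed tagging: P V C C C P C C.
Applying the rules: R1 holds, R2 holds, R3 holds, R4 violated, R5 holds.
Only rule 4 fails.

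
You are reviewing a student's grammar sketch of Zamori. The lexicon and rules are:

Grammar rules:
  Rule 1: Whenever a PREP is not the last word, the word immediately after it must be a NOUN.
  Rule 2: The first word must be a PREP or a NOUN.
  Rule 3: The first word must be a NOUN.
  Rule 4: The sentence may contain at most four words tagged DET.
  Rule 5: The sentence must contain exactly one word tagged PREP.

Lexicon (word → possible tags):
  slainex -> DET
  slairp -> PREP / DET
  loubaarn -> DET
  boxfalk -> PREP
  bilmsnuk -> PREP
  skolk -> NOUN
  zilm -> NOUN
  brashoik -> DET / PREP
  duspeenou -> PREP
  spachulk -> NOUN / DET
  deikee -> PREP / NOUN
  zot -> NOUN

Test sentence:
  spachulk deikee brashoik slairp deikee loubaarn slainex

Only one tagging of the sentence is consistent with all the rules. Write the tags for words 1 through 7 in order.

Candidates per position — 1:spachulk {NOUN,DET}; 2:deikee {PREP,NOUN}; 3:brashoik {DET,PREP}; 4:slairp {PREP,DET}; 5:deikee {PREP,NOUN}; 6:loubaarn {DET}; 7:slainex {DET}.
Position 1: DET is ruled out by rule 2; that leaves NOUN.
Position 2: PREP is ruled out by rule 1; that leaves NOUN.
Position 3: PREP is ruled out by rule 1; that leaves DET.
Position 5: PREP is ruled out by rule 1; that leaves NOUN.
Position 4: DET is ruled out by rule 5; that leaves PREP.
That leaves exactly one tagging: NOUN NOUN DET PREP NOUN DET DET.
Check: rule 1 holds; rule 2 holds; rule 3 holds; rule 4 holds; rule 5 holds.

NOUN NOUN DET PREP NOUN DET DET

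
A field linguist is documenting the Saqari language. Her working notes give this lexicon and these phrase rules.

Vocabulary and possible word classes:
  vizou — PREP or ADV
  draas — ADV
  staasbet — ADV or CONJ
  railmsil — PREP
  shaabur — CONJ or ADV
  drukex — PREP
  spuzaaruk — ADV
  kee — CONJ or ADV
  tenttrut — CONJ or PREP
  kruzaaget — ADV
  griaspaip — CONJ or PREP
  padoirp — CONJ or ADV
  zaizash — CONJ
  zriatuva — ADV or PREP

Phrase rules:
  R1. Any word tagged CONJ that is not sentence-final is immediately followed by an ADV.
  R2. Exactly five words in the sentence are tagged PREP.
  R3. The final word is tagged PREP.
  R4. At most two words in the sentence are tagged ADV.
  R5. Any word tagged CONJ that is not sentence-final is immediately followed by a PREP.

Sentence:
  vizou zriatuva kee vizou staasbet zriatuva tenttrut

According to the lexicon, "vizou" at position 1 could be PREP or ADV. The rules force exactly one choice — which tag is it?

Candidates per position — 1:vizou {PREP,ADV}; 2:zriatuva {ADV,PREP}; 3:kee {CONJ,ADV}; 4:vizou {PREP,ADV}; 5:staasbet {ADV,CONJ}; 6:zriatuva {ADV,PREP}; 7:tenttrut {CONJ,PREP}.
At position 1, choosing ADV makes rule 2 impossible to satisfy; hence PREP.
At position 2, choosing ADV makes rule 2 impossible to satisfy; hence PREP.
At position 4, choosing ADV makes rule 2 impossible to satisfy; hence PREP.
At position 6, choosing ADV makes rule 2 impossible to satisfy; hence PREP.
At position 7, choosing CONJ makes rule 2 impossible to satisfy; hence PREP.
At position 3, choosing CONJ makes rule 1 impossible to satisfy; hence ADV.
At position 5, choosing CONJ makes rule 1 impossible to satisfy; hence ADV.
That leaves exactly one tagging: PREP PREP ADV PREP ADV PREP PREP.
Check: rule 1 satisfied; rule 2 satisfied; rule 3 satisfied; rule 4 satisfied; rule 5 satisfied.

PREP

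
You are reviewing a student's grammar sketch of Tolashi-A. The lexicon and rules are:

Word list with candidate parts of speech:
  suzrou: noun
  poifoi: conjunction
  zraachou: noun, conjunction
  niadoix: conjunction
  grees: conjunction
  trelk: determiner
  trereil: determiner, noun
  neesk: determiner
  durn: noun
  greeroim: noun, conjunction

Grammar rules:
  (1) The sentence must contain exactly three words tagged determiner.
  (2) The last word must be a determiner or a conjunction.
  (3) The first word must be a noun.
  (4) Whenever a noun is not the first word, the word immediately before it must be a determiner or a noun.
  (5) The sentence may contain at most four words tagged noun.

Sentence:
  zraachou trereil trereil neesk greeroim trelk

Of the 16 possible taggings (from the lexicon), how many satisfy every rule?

4

Candidates per position — 1:zraachou {noun,conjunction}; 2:trereil {determiner,noun}; 3:trereil {determiner,noun}; 4:neesk {determiner}; 5:greeroim {noun,conjunction}; 6:trelk {determiner}.
There are 16 candidate sequences in total.
The sequences that satisfy every rule: noun determiner noun determiner noun determiner; noun determiner noun determiner conjunction determiner; noun noun determiner determiner noun determiner; noun noun determiner determiner conjunction determiner.
Count = 4.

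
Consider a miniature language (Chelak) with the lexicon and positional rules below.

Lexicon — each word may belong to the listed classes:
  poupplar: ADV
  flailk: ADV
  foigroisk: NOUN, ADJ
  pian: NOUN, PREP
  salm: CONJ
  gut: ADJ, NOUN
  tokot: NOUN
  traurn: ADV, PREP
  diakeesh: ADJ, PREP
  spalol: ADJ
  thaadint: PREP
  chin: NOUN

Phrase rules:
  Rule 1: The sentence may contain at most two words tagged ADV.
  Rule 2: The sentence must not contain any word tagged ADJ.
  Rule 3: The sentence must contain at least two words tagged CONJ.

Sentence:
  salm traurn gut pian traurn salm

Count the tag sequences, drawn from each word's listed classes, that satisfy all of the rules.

8

Candidates per position — 1:salm {CONJ}; 2:traurn {ADV,PREP}; 3:gut {ADJ,NOUN}; 4:pian {NOUN,PREP}; 5:traurn {ADV,PREP}; 6:salm {CONJ}.
There are 16 candidate sequences in total.
Checking each against the rules leaves 8 sequences.
Count = 8.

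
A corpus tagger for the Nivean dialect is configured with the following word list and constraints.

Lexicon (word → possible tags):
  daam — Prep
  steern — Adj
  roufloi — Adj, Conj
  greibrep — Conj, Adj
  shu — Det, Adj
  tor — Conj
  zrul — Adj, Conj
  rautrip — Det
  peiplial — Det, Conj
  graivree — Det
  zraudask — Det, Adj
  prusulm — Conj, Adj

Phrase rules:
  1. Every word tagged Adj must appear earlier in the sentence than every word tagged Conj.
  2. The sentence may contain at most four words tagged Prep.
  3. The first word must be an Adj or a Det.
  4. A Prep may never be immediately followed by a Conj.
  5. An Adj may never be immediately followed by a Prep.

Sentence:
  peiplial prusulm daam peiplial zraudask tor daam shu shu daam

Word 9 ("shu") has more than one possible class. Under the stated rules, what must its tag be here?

Det

Candidates per position — 1:peiplial {Det,Conj}; 2:prusulm {Conj,Adj}; 3:daam {Prep}; 4:peiplial {Det,Conj}; 5:zraudask {Det,Adj}; 6:tor {Conj}; 7:daam {Prep}; 8:shu {Det,Adj}; 9:shu {Det,Adj}; 10:daam {Prep}.
Position 1: tagging it Conj would leave rule 3 unsatisfiable, so it must be Det.
Position 2: tagging it Adj would leave rule 5 unsatisfiable, so it must be Conj.
Position 4: tagging it Conj would leave rule 4 unsatisfiable, so it must be Det.
Position 5: tagging it Adj would leave rule 1 unsatisfiable, so it must be Det.
Position 8: tagging it Adj would leave rule 1 unsatisfiable, so it must be Det.
Position 9: tagging it Adj would leave rule 1 unsatisfiable, so it must be Det.
The unique satisfying tagging is: Det Conj Prep Det Det Conj Prep Det Det Prep.
Rule-by-rule: rule 1 ✓; rule 2 ✓; rule 3 ✓; rule 4 ✓; rule 5 ✓.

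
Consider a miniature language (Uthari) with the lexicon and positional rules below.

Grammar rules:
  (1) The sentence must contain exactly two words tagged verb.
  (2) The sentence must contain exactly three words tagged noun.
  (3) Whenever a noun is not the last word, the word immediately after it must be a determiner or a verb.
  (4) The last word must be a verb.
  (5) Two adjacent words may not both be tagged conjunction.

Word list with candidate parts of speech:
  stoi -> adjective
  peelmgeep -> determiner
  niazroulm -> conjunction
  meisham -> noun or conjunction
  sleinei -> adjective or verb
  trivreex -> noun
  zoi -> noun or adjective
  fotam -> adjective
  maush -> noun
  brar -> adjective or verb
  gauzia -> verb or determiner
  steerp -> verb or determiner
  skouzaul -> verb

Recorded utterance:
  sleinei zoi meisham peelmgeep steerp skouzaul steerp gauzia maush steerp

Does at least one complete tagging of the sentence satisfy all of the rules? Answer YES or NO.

Candidates per position — 1:sleinei {adjective,verb}; 2:zoi {noun,adjective}; 3:meisham {noun,conjunction}; 4:peelmgeep {determiner}; 5:steerp {verb,determiner}; 6:skouzaul {verb}; 7:steerp {verb,determiner}; 8:gauzia {verb,determiner}; 9:maush {noun}; 10:steerp {verb,determiner}.
Every candidate sequence violates at least one rule; no consistent tagging exists.

NO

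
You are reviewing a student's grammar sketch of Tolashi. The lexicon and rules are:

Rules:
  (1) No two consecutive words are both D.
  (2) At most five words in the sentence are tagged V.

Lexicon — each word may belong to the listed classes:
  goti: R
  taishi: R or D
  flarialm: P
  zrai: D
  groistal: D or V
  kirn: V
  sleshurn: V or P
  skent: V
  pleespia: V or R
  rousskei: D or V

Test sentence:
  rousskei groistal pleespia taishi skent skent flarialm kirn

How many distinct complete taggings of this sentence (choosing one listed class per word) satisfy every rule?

Candidates per position — 1:rousskei {D,V}; 2:groistal {D,V}; 3:pleespia {V,R}; 4:taishi {R,D}; 5:skent {V}; 6:skent {V}; 7:flarialm {P}; 8:kirn {V}.
There are 16 candidate sequences in total.
Checking each against the rules leaves 10 sequences.
Count = 10.

10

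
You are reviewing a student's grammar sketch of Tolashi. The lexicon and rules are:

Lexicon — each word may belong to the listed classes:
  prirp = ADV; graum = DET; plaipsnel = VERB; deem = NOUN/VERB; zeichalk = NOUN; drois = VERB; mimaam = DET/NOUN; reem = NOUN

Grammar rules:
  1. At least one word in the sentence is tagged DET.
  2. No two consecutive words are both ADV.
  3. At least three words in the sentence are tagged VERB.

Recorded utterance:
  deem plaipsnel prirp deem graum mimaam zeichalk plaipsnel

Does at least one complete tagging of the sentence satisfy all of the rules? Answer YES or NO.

Candidates per position — 1:deem {NOUN,VERB}; 2:plaipsnel {VERB}; 3:prirp {ADV}; 4:deem {NOUN,VERB}; 5:graum {DET}; 6:mimaam {DET,NOUN}; 7:zeichalk {NOUN}; 8:plaipsnel {VERB}.
One satisfying assignment: VERB VERB ADV VERB DET NOUN NOUN VERB.
Check: rule 1 satisfied; rule 2 satisfied; rule 3 satisfied.

YES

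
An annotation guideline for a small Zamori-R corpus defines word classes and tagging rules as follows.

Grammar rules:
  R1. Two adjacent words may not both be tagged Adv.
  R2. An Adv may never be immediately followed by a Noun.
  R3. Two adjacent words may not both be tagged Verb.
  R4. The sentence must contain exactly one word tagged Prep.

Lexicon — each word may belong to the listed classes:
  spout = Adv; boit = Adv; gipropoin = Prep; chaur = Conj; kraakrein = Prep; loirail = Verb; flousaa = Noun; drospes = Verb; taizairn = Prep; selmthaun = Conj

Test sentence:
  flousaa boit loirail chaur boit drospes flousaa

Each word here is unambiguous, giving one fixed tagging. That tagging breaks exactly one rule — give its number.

4

Fixed tagging: Noun Adv Verb Conj Adv Verb Noun.
Checking each rule: R1 pass, R2 pass, R3 pass, R4 fail.
Only rule 4 fails.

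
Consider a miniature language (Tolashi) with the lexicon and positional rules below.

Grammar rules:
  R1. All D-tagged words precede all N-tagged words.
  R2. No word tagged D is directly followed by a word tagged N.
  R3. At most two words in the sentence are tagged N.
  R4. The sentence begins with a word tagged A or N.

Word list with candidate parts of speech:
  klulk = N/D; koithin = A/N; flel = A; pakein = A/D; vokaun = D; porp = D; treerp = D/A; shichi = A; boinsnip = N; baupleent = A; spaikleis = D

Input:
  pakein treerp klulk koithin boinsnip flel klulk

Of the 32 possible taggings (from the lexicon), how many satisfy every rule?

2

Candidates per position — 1:pakein {A,D}; 2:treerp {D,A}; 3:klulk {N,D}; 4:koithin {A,N}; 5:boinsnip {N}; 6:flel {A}; 7:klulk {N,D}.
There are 32 candidate sequences in total.
The sequences that satisfy every rule: A D D A N A N; A A D A N A N.
Count = 2.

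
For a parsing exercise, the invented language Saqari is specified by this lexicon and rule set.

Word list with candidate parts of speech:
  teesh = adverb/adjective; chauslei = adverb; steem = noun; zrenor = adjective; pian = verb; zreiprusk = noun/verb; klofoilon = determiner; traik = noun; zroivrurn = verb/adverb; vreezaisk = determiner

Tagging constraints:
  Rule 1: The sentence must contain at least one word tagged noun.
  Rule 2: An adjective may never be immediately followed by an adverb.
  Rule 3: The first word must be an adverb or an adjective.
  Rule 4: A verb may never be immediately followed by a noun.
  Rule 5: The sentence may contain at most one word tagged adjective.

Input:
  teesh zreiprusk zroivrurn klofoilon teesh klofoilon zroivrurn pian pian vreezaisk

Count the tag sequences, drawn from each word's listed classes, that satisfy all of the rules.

12

Candidates per position — 1:teesh {adverb,adjective}; 2:zreiprusk {noun,verb}; 3:zroivrurn {verb,adverb}; 4:klofoilon {determiner}; 5:teesh {adverb,adjective}; 6:klofoilon {determiner}; 7:zroivrurn {verb,adverb}; 8:pian {verb}; 9:pian {verb}; 10:vreezaisk {determiner}.
There are 32 candidate sequences in total.
Checking each against the rules leaves 12 sequences.
Count = 12.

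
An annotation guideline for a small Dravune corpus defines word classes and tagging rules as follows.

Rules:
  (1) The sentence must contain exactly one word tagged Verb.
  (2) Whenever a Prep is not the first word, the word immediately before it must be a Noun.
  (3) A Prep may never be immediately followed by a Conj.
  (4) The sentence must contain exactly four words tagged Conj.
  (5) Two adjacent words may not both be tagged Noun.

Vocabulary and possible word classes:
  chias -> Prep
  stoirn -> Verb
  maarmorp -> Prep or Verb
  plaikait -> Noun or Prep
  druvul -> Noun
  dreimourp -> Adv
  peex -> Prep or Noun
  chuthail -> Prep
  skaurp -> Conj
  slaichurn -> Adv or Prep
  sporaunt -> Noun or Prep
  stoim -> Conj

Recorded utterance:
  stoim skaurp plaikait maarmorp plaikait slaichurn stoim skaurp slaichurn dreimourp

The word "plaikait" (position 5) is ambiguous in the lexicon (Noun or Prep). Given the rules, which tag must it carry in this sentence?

Noun

Candidates per position — 1:stoim {Conj}; 2:skaurp {Conj}; 3:plaikait {Noun,Prep}; 4:maarmorp {Prep,Verb}; 5:plaikait {Noun,Prep}; 6:slaichurn {Adv,Prep}; 7:stoim {Conj}; 8:skaurp {Conj}; 9:slaichurn {Adv,Prep}; 10:dreimourp {Adv}.
At position 3, choosing Prep makes rule 2 impossible to satisfy; hence Noun.
At position 4, choosing Prep makes rule 1 impossible to satisfy; hence Verb.
At position 5, choosing Prep makes rule 2 impossible to satisfy; hence Noun.
At position 6, choosing Prep makes rule 3 impossible to satisfy; hence Adv.
At position 9, choosing Prep makes rule 2 impossible to satisfy; hence Adv.
That leaves exactly one tagging: Conj Conj Noun Verb Noun Adv Conj Conj Adv Adv.
Check: rule 1 satisfied; rule 2 satisfied; rule 3 satisfied; rule 4 satisfied; rule 5 satisfied.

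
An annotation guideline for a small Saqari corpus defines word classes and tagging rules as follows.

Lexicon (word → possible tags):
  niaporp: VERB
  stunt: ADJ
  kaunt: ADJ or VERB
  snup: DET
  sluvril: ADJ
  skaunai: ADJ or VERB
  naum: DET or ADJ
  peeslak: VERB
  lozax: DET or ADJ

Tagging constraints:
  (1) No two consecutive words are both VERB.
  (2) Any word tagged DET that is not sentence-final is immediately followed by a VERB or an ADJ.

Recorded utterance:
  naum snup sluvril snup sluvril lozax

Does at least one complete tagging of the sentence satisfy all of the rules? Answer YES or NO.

Candidates per position — 1:naum {DET,ADJ}; 2:snup {DET}; 3:sluvril {ADJ}; 4:snup {DET}; 5:sluvril {ADJ}; 6:lozax {DET,ADJ}.
One satisfying assignment: ADJ DET ADJ DET ADJ DET.
Verifying each rule — rule 1 ok; rule 2 ok.

YES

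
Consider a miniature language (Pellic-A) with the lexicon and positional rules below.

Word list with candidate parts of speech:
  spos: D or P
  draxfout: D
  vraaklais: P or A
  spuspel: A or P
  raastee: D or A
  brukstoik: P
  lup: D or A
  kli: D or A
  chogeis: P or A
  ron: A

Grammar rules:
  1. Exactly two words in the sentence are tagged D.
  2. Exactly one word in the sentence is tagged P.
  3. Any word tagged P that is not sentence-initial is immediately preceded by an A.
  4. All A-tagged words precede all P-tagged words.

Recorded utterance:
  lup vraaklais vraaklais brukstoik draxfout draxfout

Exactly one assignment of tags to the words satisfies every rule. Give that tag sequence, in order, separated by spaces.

A A A P D D

Candidates per position — 1:lup {D,A}; 2:vraaklais {P,A}; 3:vraaklais {P,A}; 4:brukstoik {P}; 5:draxfout {D}; 6:draxfout {D}.
Word 1 cannot be D — rule 1 would then fail for every completion. It is A.
Word 2 cannot be P — rule 2 would then fail for every completion. It is A.
Word 3 cannot be P — rule 2 would then fail for every completion. It is A.
That leaves exactly one tagging: A A A P D D.
Verifying each rule — rule 1 holds; rule 2 holds; rule 3 holds; rule 4 holds.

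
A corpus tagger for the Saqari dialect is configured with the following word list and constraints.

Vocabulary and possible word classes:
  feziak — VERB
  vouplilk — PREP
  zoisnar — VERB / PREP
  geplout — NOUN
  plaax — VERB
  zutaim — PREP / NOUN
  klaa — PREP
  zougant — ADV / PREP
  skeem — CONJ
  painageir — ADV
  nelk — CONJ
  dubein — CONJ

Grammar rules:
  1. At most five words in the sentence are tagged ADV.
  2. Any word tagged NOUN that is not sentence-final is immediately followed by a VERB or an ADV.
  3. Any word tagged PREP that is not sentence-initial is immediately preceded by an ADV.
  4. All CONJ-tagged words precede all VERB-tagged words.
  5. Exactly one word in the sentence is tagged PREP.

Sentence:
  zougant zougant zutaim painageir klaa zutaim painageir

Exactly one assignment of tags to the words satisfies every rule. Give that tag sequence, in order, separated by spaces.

Candidates per position — 1:zougant {ADV,PREP}; 2:zougant {ADV,PREP}; 3:zutaim {PREP,NOUN}; 4:painageir {ADV}; 5:klaa {PREP}; 6:zutaim {PREP,NOUN}; 7:painageir {ADV}.
Word 1 cannot be PREP — rule 5 would then fail for every completion. It is ADV.
Word 2 cannot be PREP — rule 5 would then fail for every completion. It is ADV.
Word 3 cannot be PREP — rule 5 would then fail for every completion. It is NOUN.
Word 6 cannot be PREP — rule 3 would then fail for every completion. It is NOUN.
So the tagging must be: ADV ADV NOUN ADV PREP NOUN ADV.
Check: rule 1 ✓; rule 2 ✓; rule 3 ✓; rule 4 ✓; rule 5 ✓.

ADV ADV NOUN ADV PREP NOUN ADV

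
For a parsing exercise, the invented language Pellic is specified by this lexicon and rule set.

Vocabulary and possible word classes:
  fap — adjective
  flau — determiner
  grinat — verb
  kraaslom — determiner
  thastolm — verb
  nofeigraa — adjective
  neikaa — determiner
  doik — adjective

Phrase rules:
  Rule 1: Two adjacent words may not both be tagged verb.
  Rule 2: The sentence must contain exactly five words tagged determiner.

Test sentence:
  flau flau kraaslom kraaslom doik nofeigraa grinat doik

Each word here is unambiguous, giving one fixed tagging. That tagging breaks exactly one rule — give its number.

2

Fixed tagging: determiner determiner determiner determiner adjective adjective verb adjective.
Checking each rule: R1 pass, R2 fail.
Only rule 2 fails.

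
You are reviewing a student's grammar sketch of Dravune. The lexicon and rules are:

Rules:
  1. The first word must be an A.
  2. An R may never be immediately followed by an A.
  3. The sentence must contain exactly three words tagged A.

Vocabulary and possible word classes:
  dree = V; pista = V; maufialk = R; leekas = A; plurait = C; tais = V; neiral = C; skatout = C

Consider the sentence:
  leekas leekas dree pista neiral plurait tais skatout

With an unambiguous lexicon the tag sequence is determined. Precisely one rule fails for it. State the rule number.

Fixed tagging: A A V V C C V C.
Checking each rule: R1 ok, R2 ok, R3 fails.
Only rule 3 fails.

3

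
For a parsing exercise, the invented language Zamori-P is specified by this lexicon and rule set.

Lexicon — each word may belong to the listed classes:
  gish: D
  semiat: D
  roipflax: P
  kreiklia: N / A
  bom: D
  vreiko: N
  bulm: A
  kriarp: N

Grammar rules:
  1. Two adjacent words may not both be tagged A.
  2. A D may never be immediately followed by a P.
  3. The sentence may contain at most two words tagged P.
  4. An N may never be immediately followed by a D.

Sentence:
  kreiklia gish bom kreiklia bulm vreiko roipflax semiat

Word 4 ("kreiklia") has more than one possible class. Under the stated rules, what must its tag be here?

N

Candidates per position — 1:kreiklia {N,A}; 2:gish {D}; 3:bom {D}; 4:kreiklia {N,A}; 5:bulm {A}; 6:vreiko {N}; 7:roipflax {P}; 8:semiat {D}.
Word 1 cannot be N — rule 4 would then fail for every completion. It is A.
Word 4 cannot be A — rule 1 would then fail for every completion. It is N.
The unique satisfying tagging is: A D D N A N P D.
Checking: rule 1 holds; rule 2 holds; rule 3 holds; rule 4 holds.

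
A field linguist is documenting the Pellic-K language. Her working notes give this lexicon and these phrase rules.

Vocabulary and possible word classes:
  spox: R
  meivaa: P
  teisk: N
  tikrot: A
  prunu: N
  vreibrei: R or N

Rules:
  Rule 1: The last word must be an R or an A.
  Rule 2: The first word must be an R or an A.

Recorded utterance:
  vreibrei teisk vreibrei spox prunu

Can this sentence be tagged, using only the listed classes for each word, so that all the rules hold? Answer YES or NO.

Candidates per position — 1:vreibrei {R,N}; 2:teisk {N}; 3:vreibrei {R,N}; 4:spox {R}; 5:prunu {N}.
Rule 1 cannot be satisfied by any choice of tags from the lexicon.
So there is no consistent tagging.

NO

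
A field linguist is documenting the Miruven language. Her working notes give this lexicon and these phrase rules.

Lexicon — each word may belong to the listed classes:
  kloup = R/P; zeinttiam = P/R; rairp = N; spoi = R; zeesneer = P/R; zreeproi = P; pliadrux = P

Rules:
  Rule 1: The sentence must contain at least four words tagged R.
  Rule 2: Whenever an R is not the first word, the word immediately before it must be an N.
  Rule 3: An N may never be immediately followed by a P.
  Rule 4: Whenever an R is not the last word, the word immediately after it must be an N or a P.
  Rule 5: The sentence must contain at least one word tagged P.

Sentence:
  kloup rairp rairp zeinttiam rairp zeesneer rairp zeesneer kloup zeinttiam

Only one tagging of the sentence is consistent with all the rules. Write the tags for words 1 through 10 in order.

Candidates per position — 1:kloup {R,P}; 2:rairp {N}; 3:rairp {N}; 4:zeinttiam {P,R}; 5:rairp {N}; 6:zeesneer {P,R}; 7:rairp {N}; 8:zeesneer {P,R}; 9:kloup {R,P}; 10:zeinttiam {P,R}.
Word 4 cannot be P — rule 3 would then fail for every completion. It is R.
Word 6 cannot be P — rule 3 would then fail for every completion. It is R.
Word 8 cannot be P — rule 3 would then fail for every completion. It is R.
Word 9 cannot be R — rule 2 would then fail for every completion. It is P.
Word 10 cannot be R — rule 2 would then fail for every completion. It is P.
Word 1 cannot be P — rule 1 would then fail for every completion. It is R.
So the tagging must be: R N N R N R N R P P.
Rule-by-rule: rule 1 ok; rule 2 ok; rule 3 ok; rule 4 ok; rule 5 ok.

R N N R N R N R P P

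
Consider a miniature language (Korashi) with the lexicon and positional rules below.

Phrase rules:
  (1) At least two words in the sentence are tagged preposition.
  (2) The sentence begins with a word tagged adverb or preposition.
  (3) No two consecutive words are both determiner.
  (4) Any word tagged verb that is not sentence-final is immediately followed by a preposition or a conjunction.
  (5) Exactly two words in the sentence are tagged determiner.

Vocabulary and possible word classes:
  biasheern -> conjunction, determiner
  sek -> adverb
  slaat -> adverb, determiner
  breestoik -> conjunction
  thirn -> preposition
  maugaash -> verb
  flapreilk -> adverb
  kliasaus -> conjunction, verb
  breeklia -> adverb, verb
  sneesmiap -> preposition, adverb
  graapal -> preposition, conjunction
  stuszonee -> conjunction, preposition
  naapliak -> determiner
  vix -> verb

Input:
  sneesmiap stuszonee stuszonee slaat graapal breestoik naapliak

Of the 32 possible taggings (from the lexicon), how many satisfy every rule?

Candidates per position — 1:sneesmiap {preposition,adverb}; 2:stuszonee {conjunction,preposition}; 3:stuszonee {conjunction,preposition}; 4:slaat {adverb,determiner}; 5:graapal {preposition,conjunction}; 6:breestoik {conjunction}; 7:naapliak {determiner}.
There are 32 candidate sequences in total.
Checking each against the rules leaves 11 sequences.
Count = 11.

11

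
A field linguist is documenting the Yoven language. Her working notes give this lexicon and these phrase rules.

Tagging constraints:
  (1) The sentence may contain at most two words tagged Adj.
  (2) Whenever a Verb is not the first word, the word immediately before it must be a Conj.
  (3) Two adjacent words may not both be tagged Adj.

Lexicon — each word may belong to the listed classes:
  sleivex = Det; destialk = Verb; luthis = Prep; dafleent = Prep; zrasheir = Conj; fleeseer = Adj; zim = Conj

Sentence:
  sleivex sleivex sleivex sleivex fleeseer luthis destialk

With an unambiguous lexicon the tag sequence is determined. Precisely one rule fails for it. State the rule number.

2

Fixed tagging: Det Det Det Det Adj Prep Verb.
Rule check: R1 ✓, R2 ✗, R3 ✓.
Only rule 2 fails.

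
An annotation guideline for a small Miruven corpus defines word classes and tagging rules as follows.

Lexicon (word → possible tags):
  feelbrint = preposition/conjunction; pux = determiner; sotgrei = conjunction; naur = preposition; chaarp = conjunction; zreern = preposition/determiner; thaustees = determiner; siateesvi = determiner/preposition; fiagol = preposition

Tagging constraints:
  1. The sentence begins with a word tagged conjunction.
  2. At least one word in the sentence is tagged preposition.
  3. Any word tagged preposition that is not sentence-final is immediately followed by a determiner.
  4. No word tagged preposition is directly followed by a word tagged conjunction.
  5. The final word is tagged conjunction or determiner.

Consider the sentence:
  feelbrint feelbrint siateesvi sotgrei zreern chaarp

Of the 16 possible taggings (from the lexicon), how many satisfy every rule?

1

Candidates per position — 1:feelbrint {preposition,conjunction}; 2:feelbrint {preposition,conjunction}; 3:siateesvi {determiner,preposition}; 4:sotgrei {conjunction}; 5:zreern {preposition,determiner}; 6:chaarp {conjunction}.
There are 16 candidate sequences in total.
The sequences that satisfy every rule: conjunction preposition determiner conjunction determiner conjunction.
Count = 1.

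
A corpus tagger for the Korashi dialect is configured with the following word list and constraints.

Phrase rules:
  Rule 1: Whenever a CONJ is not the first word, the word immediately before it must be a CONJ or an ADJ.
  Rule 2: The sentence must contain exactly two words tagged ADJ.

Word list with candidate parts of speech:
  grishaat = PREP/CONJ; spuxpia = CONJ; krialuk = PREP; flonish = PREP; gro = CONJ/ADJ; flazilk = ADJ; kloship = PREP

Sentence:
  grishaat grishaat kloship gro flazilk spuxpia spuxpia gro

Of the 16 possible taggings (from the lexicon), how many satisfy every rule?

Candidates per position — 1:grishaat {PREP,CONJ}; 2:grishaat {PREP,CONJ}; 3:kloship {PREP}; 4:gro {CONJ,ADJ}; 5:flazilk {ADJ}; 6:spuxpia {CONJ}; 7:spuxpia {CONJ}; 8:gro {CONJ,ADJ}.
There are 16 candidate sequences in total.
The sequences that satisfy every rule: PREP PREP PREP ADJ ADJ CONJ CONJ CONJ; CONJ PREP PREP ADJ ADJ CONJ CONJ CONJ; CONJ CONJ PREP ADJ ADJ CONJ CONJ CONJ.
Count = 3.

3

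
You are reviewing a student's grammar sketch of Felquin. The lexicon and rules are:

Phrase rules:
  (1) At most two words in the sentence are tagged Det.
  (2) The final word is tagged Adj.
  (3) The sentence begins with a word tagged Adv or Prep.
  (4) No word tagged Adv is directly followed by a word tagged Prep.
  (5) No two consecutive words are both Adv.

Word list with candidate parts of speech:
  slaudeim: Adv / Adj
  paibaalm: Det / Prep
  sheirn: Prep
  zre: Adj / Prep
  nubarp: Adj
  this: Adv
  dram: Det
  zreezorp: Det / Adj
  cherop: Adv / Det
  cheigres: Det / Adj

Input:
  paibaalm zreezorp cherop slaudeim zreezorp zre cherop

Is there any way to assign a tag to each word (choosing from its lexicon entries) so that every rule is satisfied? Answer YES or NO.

NO

Candidates per position — 1:paibaalm {Det,Prep}; 2:zreezorp {Det,Adj}; 3:cherop {Adv,Det}; 4:slaudeim {Adv,Adj}; 5:zreezorp {Det,Adj}; 6:zre {Adj,Prep}; 7:cherop {Adv,Det}.
Rule 2 cannot be satisfied by any choice of tags from the lexicon.
So there is no consistent tagging.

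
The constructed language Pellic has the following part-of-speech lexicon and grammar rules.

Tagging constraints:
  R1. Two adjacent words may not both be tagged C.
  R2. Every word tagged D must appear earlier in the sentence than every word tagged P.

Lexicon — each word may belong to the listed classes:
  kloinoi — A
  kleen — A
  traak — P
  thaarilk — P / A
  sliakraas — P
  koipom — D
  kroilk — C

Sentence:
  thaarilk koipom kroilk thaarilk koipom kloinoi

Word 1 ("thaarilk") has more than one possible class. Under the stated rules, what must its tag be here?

A

Candidates per position — 1:thaarilk {P,A}; 2:koipom {D}; 3:kroilk {C}; 4:thaarilk {P,A}; 5:koipom {D}; 6:kloinoi {A}.
Word 1 cannot be P — rule 2 would then fail for every completion. It is A.
Word 4 cannot be P — rule 2 would then fail for every completion. It is A.
The unique satisfying tagging is: A D C A D A.
Checking: rule 1 ✓; rule 2 ✓.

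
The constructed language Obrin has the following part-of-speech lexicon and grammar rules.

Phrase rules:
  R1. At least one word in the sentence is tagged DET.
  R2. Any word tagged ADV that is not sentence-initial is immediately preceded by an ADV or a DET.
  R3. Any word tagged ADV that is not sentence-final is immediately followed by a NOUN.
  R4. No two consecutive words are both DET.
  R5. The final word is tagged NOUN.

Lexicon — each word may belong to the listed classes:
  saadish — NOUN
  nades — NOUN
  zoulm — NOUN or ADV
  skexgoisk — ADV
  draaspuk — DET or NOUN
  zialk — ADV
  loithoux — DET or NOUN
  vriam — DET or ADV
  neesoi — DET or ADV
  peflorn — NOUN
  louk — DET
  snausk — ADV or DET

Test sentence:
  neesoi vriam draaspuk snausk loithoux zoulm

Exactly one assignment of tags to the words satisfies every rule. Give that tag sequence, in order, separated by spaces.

DET ADV NOUN DET NOUN NOUN

Candidates per position — 1:neesoi {DET,ADV}; 2:vriam {DET,ADV}; 3:draaspuk {DET,NOUN}; 4:snausk {ADV,DET}; 5:loithoux {DET,NOUN}; 6:zoulm {NOUN,ADV}.
Position 1: ADV is ruled out by rule 3; that leaves DET.
Position 2: DET is ruled out by rule 4; that leaves ADV.
Position 3: DET is ruled out by rule 3; that leaves NOUN.
Position 4: ADV is ruled out by rule 2; that leaves DET.
Position 5: DET is ruled out by rule 4; that leaves NOUN.
Position 6: ADV is ruled out by rule 2; that leaves NOUN.
The only consistent sequence is: DET ADV NOUN DET NOUN NOUN.
Check: rule 1 ok; rule 2 ok; rule 3 ok; rule 4 ok; rule 5 ok.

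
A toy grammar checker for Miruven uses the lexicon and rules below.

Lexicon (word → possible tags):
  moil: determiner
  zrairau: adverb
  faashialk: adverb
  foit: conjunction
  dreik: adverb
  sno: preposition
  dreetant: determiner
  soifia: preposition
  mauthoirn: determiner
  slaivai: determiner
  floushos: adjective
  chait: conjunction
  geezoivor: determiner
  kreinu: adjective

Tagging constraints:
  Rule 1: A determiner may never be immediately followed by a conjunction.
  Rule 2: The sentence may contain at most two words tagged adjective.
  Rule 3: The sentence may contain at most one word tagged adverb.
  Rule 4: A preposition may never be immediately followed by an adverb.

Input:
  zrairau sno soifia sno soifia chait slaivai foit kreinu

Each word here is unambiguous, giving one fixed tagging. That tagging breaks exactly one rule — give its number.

Fixed tagging: adverb preposition preposition preposition preposition conjunction determiner conjunction adjective.
Applying the rules: R1 fail, R2 pass, R3 pass, R4 pass.
Only rule 1 fails.

1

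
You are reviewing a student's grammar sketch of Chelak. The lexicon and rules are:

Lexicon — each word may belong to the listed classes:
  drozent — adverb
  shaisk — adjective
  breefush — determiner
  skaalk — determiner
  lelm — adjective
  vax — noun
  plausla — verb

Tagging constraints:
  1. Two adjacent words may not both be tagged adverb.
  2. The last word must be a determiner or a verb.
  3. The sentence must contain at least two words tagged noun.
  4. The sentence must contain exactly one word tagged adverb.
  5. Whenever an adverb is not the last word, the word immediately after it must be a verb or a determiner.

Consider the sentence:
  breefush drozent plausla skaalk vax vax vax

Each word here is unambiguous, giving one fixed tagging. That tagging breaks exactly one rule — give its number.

Fixed tagging: determiner adverb verb determiner noun noun noun.
Applying the rules: R1 pass, R2 fail, R3 pass, R4 pass, R5 pass.
Only rule 2 fails.

2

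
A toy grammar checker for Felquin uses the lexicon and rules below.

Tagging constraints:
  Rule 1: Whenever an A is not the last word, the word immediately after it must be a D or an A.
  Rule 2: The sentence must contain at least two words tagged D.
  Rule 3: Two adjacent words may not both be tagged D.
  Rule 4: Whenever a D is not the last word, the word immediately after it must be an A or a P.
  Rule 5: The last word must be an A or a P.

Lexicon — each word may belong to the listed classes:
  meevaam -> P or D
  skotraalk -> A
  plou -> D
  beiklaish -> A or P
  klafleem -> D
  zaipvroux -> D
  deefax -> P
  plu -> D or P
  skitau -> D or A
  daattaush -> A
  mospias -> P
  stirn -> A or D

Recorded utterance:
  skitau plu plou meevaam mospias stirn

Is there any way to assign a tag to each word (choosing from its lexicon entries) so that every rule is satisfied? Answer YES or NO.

YES

Candidates per position — 1:skitau {D,A}; 2:plu {D,P}; 3:plou {D}; 4:meevaam {P,D}; 5:mospias {P}; 6:stirn {A,D}.
One satisfying assignment: D P D P P A.
Verifying each rule — rule 1 holds; rule 2 holds; rule 3 holds; rule 4 holds; rule 5 holds.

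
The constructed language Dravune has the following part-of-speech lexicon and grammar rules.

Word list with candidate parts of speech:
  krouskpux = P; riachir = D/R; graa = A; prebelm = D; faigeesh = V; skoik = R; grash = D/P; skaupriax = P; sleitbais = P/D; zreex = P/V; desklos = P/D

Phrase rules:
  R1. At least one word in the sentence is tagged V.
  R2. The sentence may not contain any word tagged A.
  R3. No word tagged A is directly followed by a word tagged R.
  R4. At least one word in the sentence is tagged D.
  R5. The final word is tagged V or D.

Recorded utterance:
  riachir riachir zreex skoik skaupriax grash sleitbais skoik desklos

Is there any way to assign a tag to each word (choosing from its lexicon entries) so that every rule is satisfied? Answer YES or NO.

YES

Candidates per position — 1:riachir {D,R}; 2:riachir {D,R}; 3:zreex {P,V}; 4:skoik {R}; 5:skaupriax {P}; 6:grash {D,P}; 7:sleitbais {P,D}; 8:skoik {R}; 9:desklos {P,D}.
One satisfying assignment: R D V R P P P R D.
Verifying each rule — rule 1 satisfied; rule 2 satisfied; rule 3 satisfied; rule 4 satisfied; rule 5 satisfied.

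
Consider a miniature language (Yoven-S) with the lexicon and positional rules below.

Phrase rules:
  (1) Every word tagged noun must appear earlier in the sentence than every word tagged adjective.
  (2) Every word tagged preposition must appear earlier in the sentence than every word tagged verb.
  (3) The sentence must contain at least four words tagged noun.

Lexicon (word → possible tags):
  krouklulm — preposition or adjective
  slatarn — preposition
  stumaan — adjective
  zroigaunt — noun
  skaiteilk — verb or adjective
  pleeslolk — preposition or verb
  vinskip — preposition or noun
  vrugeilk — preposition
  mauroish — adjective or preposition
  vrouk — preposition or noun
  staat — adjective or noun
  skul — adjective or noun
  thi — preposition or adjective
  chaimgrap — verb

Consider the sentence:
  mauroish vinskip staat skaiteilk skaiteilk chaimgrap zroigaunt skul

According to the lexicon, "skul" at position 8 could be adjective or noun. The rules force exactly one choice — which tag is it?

noun

Candidates per position — 1:mauroish {adjective,preposition}; 2:vinskip {preposition,noun}; 3:staat {adjective,noun}; 4:skaiteilk {verb,adjective}; 5:skaiteilk {verb,adjective}; 6:chaimgrap {verb}; 7:zroigaunt {noun}; 8:skul {adjective,noun}.
Position 1: adjective is ruled out by rule 1; that leaves preposition.
Position 2: preposition is ruled out by rule 3; that leaves noun.
Position 3: adjective is ruled out by rule 1; that leaves noun.
Position 4: adjective is ruled out by rule 1; that leaves verb.
Position 5: adjective is ruled out by rule 1; that leaves verb.
Position 8: adjective is ruled out by rule 3; that leaves noun.
That leaves exactly one tagging: preposition noun noun verb verb verb noun noun.
Verifying each rule — rule 1 ok; rule 2 ok; rule 3 ok.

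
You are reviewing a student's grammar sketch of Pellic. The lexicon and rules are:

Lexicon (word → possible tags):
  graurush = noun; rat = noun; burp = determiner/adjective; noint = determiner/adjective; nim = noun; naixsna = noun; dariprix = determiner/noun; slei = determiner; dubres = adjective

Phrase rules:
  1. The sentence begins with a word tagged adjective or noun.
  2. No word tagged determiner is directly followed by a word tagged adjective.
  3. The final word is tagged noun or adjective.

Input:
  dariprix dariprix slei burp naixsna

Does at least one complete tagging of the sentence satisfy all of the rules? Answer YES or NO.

YES

Candidates per position — 1:dariprix {determiner,noun}; 2:dariprix {determiner,noun}; 3:slei {determiner}; 4:burp {determiner,adjective}; 5:naixsna {noun}.
One satisfying assignment: noun determiner determiner determiner noun.
Verifying each rule — rule 1 ok; rule 2 ok; rule 3 ok.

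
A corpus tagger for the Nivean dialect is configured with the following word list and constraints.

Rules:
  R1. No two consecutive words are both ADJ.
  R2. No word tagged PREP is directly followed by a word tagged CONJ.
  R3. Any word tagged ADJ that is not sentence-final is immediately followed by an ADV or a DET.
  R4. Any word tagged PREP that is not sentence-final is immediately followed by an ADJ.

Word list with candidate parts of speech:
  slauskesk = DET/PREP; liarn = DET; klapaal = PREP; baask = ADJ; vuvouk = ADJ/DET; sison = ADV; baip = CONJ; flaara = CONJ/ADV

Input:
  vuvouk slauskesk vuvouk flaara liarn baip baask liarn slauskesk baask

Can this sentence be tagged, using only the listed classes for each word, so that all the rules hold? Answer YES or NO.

Candidates per position — 1:vuvouk {ADJ,DET}; 2:slauskesk {DET,PREP}; 3:vuvouk {ADJ,DET}; 4:flaara {CONJ,ADV}; 5:liarn {DET}; 6:baip {CONJ}; 7:baask {ADJ}; 8:liarn {DET}; 9:slauskesk {DET,PREP}; 10:baask {ADJ}.
One satisfying assignment: DET DET ADJ ADV DET CONJ ADJ DET DET ADJ.
Verifying each rule — rule 1 ok; rule 2 ok; rule 3 ok; rule 4 ok.

YES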